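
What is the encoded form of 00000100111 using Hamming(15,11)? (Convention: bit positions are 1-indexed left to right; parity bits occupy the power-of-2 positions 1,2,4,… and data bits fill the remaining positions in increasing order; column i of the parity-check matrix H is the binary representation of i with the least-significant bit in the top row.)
Codeword c = d · G (mod 2), d = 00000100111:
  c[0] = d·G[:,0] = (00000100111)·(11011010101) mod 2 = 0+0+0+0+0+0+0+0+1+0+1 mod 2 = 0
  c[1] = d·G[:,1] = (00000100111)·(10110110011) mod 2 = 0+0+0+0+0+1+0+0+0+1+1 mod 2 = 1
  c[2] = d·G[:,2] = (00000100111)·(10000000000) mod 2 = 0+0+0+0+0+0+0+0+0+0+0 mod 2 = 0
  c[3] = d·G[:,3] = (00000100111)·(01110001111) mod 2 = 0+0+0+0+0+0+0+0+1+1+1 mod 2 = 1
  c[4] = d·G[:,4] = (00000100111)·(01000000000) mod 2 = 0+0+0+0+0+0+0+0+0+0+0 mod 2 = 0
  c[5] = d·G[:,5] = (00000100111)·(00100000000) mod 2 = 0+0+0+0+0+0+0+0+0+0+0 mod 2 = 0
  c[6] = d·G[:,6] = (00000100111)·(00010000000) mod 2 = 0+0+0+0+0+0+0+0+0+0+0 mod 2 = 0
  c[7] = d·G[:,7] = (00000100111)·(00001111111) mod 2 = 0+0+0+0+0+1+0+0+1+1+1 mod 2 = 0
  c[8] = d·G[:,8] = (00000100111)·(00001000000) mod 2 = 0+0+0+0+0+0+0+0+0+0+0 mod 2 = 0
  c[9] = d·G[:,9] = (00000100111)·(00000100000) mod 2 = 0+0+0+0+0+1+0+0+0+0+0 mod 2 = 1
  c[10] = d·G[:,10] = (00000100111)·(00000010000) mod 2 = 0+0+0+0+0+0+0+0+0+0+0 mod 2 = 0
  c[11] = d·G[:,11] = (00000100111)·(00000001000) mod 2 = 0+0+0+0+0+0+0+0+0+0+0 mod 2 = 0
  c[12] = d·G[:,12] = (00000100111)·(00000000100) mod 2 = 0+0+0+0+0+0+0+0+1+0+0 mod 2 = 1
  c[13] = d·G[:,13] = (00000100111)·(00000000010) mod 2 = 0+0+0+0+0+0+0+0+0+1+0 mod 2 = 1
  c[14] = d·G[:,14] = (00000100111)·(00000000001) mod 2 = 0+0+0+0+0+0+0+0+0+0+1 mod 2 = 1
Codeword = 010100000100111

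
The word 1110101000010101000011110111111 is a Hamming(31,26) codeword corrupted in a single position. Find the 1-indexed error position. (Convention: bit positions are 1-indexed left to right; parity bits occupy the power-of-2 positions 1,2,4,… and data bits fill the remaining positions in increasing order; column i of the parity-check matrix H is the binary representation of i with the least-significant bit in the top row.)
Syndrome s = H · r^T (mod 2), r = 1110101000010101000011110111111:
  s[0] = (1010101010101010101010101010101)·(1110101000010101000011110111111) mod 2 = 1+0+1+0+1+0+1+0+0+0+0+0+0+0+0+0+0+0+0+0+1+0+1+0+0+0+1+0+1+0+1 mod 2 = 1
  s[1] = (0110011001100110011001100110011)·(1110101000010101000011110111111) mod 2 = 0+1+1+0+0+0+1+0+0+0+0+0+0+1+0+0+0+0+0+0+0+1+1+0+0+1+1+0+0+1+1 mod 2 = 0
  s[2] = (0001111000011110000111100001111)·(1110101000010101000011110111111) mod 2 = 0+0+0+0+1+0+1+0+0+0+0+1+0+1+0+0+0+0+0+0+1+1+1+0+0+0+0+1+1+1+1 mod 2 = 1
  s[3] = (0000000111111110000000011111111)·(1110101000010101000011110111111) mod 2 = 0+0+0+0+0+0+0+0+0+0+0+1+0+1+0+0+0+0+0+0+0+0+0+1+0+1+1+1+1+1+1 mod 2 = 1
  s[4] = (0000000000000001111111111111111)·(1110101000010101000011110111111) mod 2 = 0+0+0+0+0+0+0+0+0+0+0+0+0+0+0+1+0+0+0+0+1+1+1+1+0+1+1+1+1+1+1 mod 2 = 1
Syndrome = 10111
Column i of H is the binary representation of i, so the syndrome is the binary index of the flipped bit.
Read s = 10111 with s[0] as LSB: 1·2^0 + 0·2^1 + 1·2^2 + 1·2^3 + 1·2^4 = 29.
Error is at bit position 29.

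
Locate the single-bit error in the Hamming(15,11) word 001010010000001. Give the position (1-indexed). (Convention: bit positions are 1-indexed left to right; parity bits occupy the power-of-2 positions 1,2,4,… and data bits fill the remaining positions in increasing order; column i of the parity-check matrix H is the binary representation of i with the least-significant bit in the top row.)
Syndrome s = H · r^T (mod 2), r = 001010010000001:
  s[0] = (101010101010101)·(001010010000001) mod 2 = 0+0+1+0+1+0+0+0+0+0+0+0+0+0+1 mod 2 = 1
  s[1] = (011001100110011)·(001010010000001) mod 2 = 0+0+1+0+0+0+0+0+0+0+0+0+0+0+1 mod 2 = 0
  s[2] = (000111100001111)·(001010010000001) mod 2 = 0+0+0+0+1+0+0+0+0+0+0+0+0+0+1 mod 2 = 0
  s[3] = (000000011111111)·(001010010000001) mod 2 = 0+0+0+0+0+0+0+1+0+0+0+0+0+0+1 mod 2 = 0
Syndrome = 1000
Column i of H is the binary representation of i, so the syndrome is the binary index of the flipped bit.
Read s = 1000 with s[0] as LSB: 1·2^0 + 0·2^1 + 0·2^2 + 0·2^3 = 1.
Error is at bit position 1.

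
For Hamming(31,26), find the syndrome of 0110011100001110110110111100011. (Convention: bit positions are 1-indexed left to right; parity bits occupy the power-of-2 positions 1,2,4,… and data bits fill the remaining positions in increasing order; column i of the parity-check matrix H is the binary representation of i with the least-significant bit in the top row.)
Syndrome s = H · r^T (mod 2), r = 0110011100001110110110111100011:
  s[0] = (1010101010101010101010101010101)·(0110011100001110110110111100011) mod 2 = 0+0+1+0+0+0+1+0+0+0+0+0+1+0+1+0+1+0+0+0+1+0+1+0+1+0+0+0+0+0+1 mod 2 = 1
  s[1] = (0110011001100110011001100110011)·(0110011100001110110110111100011) mod 2 = 0+1+1+0+0+1+1+0+0+0+0+0+0+1+1+0+0+1+0+0+0+0+1+0+0+1+0+0+0+1+1 mod 2 = 1
  s[2] = (0001111000011110000111100001111)·(0110011100001110110110111100011) mod 2 = 0+0+0+0+0+1+1+0+0+0+0+0+1+1+1+0+0+0+0+1+1+0+1+0+0+0+0+0+0+1+1 mod 2 = 0
  s[3] = (0000000111111110000000011111111)·(0110011100001110110110111100011) mod 2 = 0+0+0+0+0+0+0+1+0+0+0+0+1+1+1+0+0+0+0+0+0+0+0+1+1+1+0+0+0+1+1 mod 2 = 1
  s[4] = (0000000000000001111111111111111)·(0110011100001110110110111100011) mod 2 = 0+0+0+0+0+0+0+0+0+0+0+0+0+0+0+0+1+1+0+1+1+0+1+1+1+1+0+0+0+1+1 mod 2 = 0
Syndrome = 11010
Non-zero syndrome: error at position 11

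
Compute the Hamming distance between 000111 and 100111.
XOR = 100000, count of 1s = 1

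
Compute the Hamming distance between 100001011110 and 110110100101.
XOR = 010111111011, count of 1s = 9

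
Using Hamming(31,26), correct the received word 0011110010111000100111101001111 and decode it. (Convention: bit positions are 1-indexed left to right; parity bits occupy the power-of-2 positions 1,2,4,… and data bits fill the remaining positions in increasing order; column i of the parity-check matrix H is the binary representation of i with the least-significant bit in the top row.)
Syndrome s = H · r^T (mod 2), r = 0011110010111000100111101001111:
  s[0] = (1010101010101010101010101010101)·(0011110010111000100111101001111) mod 2 = 0+0+1+0+1+0+0+0+1+0+1+0+1+0+0+0+1+0+0+0+1+0+1+0+1+0+0+0+1+0+1 mod 2 = 1
  s[1] = (0110011001100110011001100110011)·(0011110010111000100111101001111) mod 2 = 0+0+1+0+0+1+0+0+0+0+1+0+0+0+0+0+0+0+0+0+0+1+1+0+0+0+0+0+0+1+1 mod 2 = 1
  s[2] = (0001111000011110000111100001111)·(0011110010111000100111101001111) mod 2 = 0+0+0+1+1+1+0+0+0+0+0+1+1+0+0+0+0+0+0+1+1+1+1+0+0+0+0+1+1+1+1 mod 2 = 1
  s[3] = (0000000111111110000000011111111)·(0011110010111000100111101001111) mod 2 = 0+0+0+0+0+0+0+0+1+0+1+1+1+0+0+0+0+0+0+0+0+0+0+0+1+0+0+1+1+1+1 mod 2 = 1
  s[4] = (0000000000000001111111111111111)·(0011110010111000100111101001111) mod 2 = 0+0+0+0+0+0+0+0+0+0+0+0+0+0+0+0+1+0+0+1+1+1+1+0+1+0+0+1+1+1+1 mod 2 = 0
Syndrome = 11110
Column 15 of H equals this syndrome → error at bit 15 (1-indexed).
Flip bit 15: 0011110010111000100111101001111 → 0011110010111010100111101001111
Extract data bits at positions {3,5,6,7,9,10,11,12,13,14,15,17,18,19,20,21,22,23,24,25,26,27,28,29,30,31}: 11101011101100111101001111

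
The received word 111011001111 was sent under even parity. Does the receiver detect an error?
Sum of received bits: 1+1+1+0+1+1+0+0+1+1+1+1 = 9; 9 mod 2 = 1. Result is 1 ≠ 0 → error detected.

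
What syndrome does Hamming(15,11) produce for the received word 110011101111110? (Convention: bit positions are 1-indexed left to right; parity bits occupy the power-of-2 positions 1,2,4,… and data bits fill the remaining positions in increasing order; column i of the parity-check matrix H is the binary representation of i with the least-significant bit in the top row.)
Syndrome s = H · r^T (mod 2), r = 110011101111110:
  s[0] = (101010101010101)·(110011101111110) mod 2 = 1+0+0+0+1+0+1+0+1+0+1+0+1+0+0 mod 2 = 0
  s[1] = (011001100110011)·(110011101111110) mod 2 = 0+1+0+0+0+1+1+0+0+1+1+0+0+1+0 mod 2 = 0
  s[2] = (000111100001111)·(110011101111110) mod 2 = 0+0+0+0+1+1+1+0+0+0+0+1+1+1+0 mod 2 = 0
  s[3] = (000000011111111)·(110011101111110) mod 2 = 0+0+0+0+0+0+0+0+1+1+1+1+1+1+0 mod 2 = 0
Syndrome = 0000
s = 0: no error detected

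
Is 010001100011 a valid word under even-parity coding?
Sum of all bits: 0+1+0+0+0+1+1+0+0+0+1+1 = 5; 5 mod 2 = 1. Result is 1 → parity error detected.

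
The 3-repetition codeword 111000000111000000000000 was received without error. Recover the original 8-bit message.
Split into 3-bit blocks: 111 000 000 111 000 000 000 000
Data = 10010000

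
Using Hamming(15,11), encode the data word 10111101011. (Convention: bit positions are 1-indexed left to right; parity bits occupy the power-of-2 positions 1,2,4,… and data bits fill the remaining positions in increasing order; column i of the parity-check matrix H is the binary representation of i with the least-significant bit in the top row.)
Codeword c = d · G (mod 2), d = 10111101011:
  c[0] = d·G[:,0] = (10111101011)·(11011010101) mod 2 = 1+0+0+1+1+0+0+0+0+0+1 mod 2 = 0
  c[1] = d·G[:,1] = (10111101011)·(10110110011) mod 2 = 1+0+1+1+0+1+0+0+0+1+1 mod 2 = 0
  c[2] = d·G[:,2] = (10111101011)·(10000000000) mod 2 = 1+0+0+0+0+0+0+0+0+0+0 mod 2 = 1
  c[3] = d·G[:,3] = (10111101011)·(01110001111) mod 2 = 0+0+1+1+0+0+0+1+0+1+1 mod 2 = 1
  c[4] = d·G[:,4] = (10111101011)·(01000000000) mod 2 = 0+0+0+0+0+0+0+0+0+0+0 mod 2 = 0
  c[5] = d·G[:,5] = (10111101011)·(00100000000) mod 2 = 0+0+1+0+0+0+0+0+0+0+0 mod 2 = 1
  c[6] = d·G[:,6] = (10111101011)·(00010000000) mod 2 = 0+0+0+1+0+0+0+0+0+0+0 mod 2 = 1
  c[7] = d·G[:,7] = (10111101011)·(00001111111) mod 2 = 0+0+0+0+1+1+0+1+0+1+1 mod 2 = 1
  c[8] = d·G[:,8] = (10111101011)·(00001000000) mod 2 = 0+0+0+0+1+0+0+0+0+0+0 mod 2 = 1
  c[9] = d·G[:,9] = (10111101011)·(00000100000) mod 2 = 0+0+0+0+0+1+0+0+0+0+0 mod 2 = 1
  c[10] = d·G[:,10] = (10111101011)·(00000010000) mod 2 = 0+0+0+0+0+0+0+0+0+0+0 mod 2 = 0
  c[11] = d·G[:,11] = (10111101011)·(00000001000) mod 2 = 0+0+0+0+0+0+0+1+0+0+0 mod 2 = 1
  c[12] = d·G[:,12] = (10111101011)·(00000000100) mod 2 = 0+0+0+0+0+0+0+0+0+0+0 mod 2 = 0
  c[13] = d·G[:,13] = (10111101011)·(00000000010) mod 2 = 0+0+0+0+0+0+0+0+0+1+0 mod 2 = 1
  c[14] = d·G[:,14] = (10111101011)·(00000000001) mod 2 = 0+0+0+0+0+0+0+0+0+0+1 mod 2 = 1
Codeword = 001101111101011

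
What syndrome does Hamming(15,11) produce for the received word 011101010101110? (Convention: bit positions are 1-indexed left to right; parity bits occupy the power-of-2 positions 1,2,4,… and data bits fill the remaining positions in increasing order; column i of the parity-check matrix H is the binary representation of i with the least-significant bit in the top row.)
Syndrome s = H · r^T (mod 2), r = 011101010101110:
  s[0] = (101010101010101)·(011101010101110) mod 2 = 0+0+1+0+0+0+0+0+0+0+0+0+1+0+0 mod 2 = 0
  s[1] = (011001100110011)·(011101010101110) mod 2 = 0+1+1+0+0+1+0+0+0+1+0+0+0+1+0 mod 2 = 1
  s[2] = (000111100001111)·(011101010101110) mod 2 = 0+0+0+1+0+1+0+0+0+0+0+1+1+1+0 mod 2 = 1
  s[3] = (000000011111111)·(011101010101110) mod 2 = 0+0+0+0+0+0+0+1+0+1+0+1+1+1+0 mod 2 = 1
Syndrome = 0111
Non-zero syndrome: error at position 14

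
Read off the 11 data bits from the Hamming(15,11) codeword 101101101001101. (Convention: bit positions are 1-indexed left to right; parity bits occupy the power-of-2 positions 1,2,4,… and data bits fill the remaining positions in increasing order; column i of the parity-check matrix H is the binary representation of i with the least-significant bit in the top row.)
Parity bits occupy power-of-2 positions; data bits are at positions {3,5,6,7,9,10,11,12,13,14,15} (1-indexed).
Extract: c[3]=1 c[5]=0 c[6]=1 c[7]=1 c[9]=1 c[10]=0 c[11]=0 c[12]=1 c[13]=1 c[14]=0 c[15]=1
Data = 10111001101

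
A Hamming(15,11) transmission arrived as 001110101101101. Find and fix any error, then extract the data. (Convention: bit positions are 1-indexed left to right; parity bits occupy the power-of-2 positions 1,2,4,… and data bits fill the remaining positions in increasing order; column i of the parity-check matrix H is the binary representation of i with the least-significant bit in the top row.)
Syndrome s = H · r^T (mod 2), r = 001110101101101:
  s[0] = (101010101010101)·(001110101101101) mod 2 = 0+0+1+0+1+0+1+0+1+0+0+0+1+0+1 mod 2 = 0
  s[1] = (011001100110011)·(001110101101101) mod 2 = 0+0+1+0+0+0+1+0+0+1+0+0+0+0+1 mod 2 = 0
  s[2] = (000111100001111)·(001110101101101) mod 2 = 0+0+0+1+1+0+1+0+0+0+0+1+1+0+1 mod 2 = 0
  s[3] = (000000011111111)·(001110101101101) mod 2 = 0+0+0+0+0+0+0+0+1+1+0+1+1+0+1 mod 2 = 1
Syndrome = 0001
Column 8 of H equals this syndrome → error at bit 8 (1-indexed).
Flip bit 8: 001110101101101 → 001110111101101
Extract data bits at positions {3,5,6,7,9,10,11,12,13,14,15}: 11011101101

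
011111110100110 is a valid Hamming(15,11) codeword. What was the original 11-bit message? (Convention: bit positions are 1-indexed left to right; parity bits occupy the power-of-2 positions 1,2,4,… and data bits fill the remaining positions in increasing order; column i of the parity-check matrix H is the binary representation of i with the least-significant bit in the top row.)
Parity bits occupy power-of-2 positions; data bits are at positions {3,5,6,7,9,10,11,12,13,14,15} (1-indexed).
Extract: c[3]=1 c[5]=1 c[6]=1 c[7]=1 c[9]=0 c[10]=1 c[11]=0 c[12]=0 c[13]=1 c[14]=1 c[15]=0
Data = 11110100110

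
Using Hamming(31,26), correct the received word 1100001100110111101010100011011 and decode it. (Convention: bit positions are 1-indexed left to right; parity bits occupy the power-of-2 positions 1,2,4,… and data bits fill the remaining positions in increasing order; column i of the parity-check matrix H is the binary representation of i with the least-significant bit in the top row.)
Syndrome s = H · r^T (mod 2), r = 1100001100110111101010100011011:
  s[0] = (1010101010101010101010101010101)·(1100001100110111101010100011011) mod 2 = 1+0+0+0+0+0+1+0+0+0+1+0+0+0+1+0+1+0+1+0+1+0+1+0+0+0+1+0+0+0+1 mod 2 = 0
  s[1] = (0110011001100110011001100110011)·(1100001100110111101010100011011) mod 2 = 0+1+0+0+0+0+1+0+0+0+1+0+0+1+1+0+0+0+1+0+0+0+1+0+0+0+1+0+0+1+1 mod 2 = 0
  s[2] = (0001111000011110000111100001111)·(1100001100110111101010100011011) mod 2 = 0+0+0+0+0+0+1+0+0+0+0+1+0+1+1+0+0+0+0+0+1+0+1+0+0+0+0+1+0+1+1 mod 2 = 1
  s[3] = (0000000111111110000000011111111)·(1100001100110111101010100011011) mod 2 = 0+0+0+0+0+0+0+1+0+0+1+1+0+1+1+0+0+0+0+0+0+0+0+0+0+0+1+1+0+1+1 mod 2 = 1
  s[4] = (0000000000000001111111111111111)·(1100001100110111101010100011011) mod 2 = 0+0+0+0+0+0+0+0+0+0+0+0+0+0+0+1+1+0+1+0+1+0+1+0+0+0+1+1+0+1+1 mod 2 = 1
Syndrome = 00111
Column 28 of H equals this syndrome → error at bit 28 (1-indexed).
Flip bit 28: 1100001100110111101010100011011 → 1100001100110111101010100010011
Extract data bits at positions {3,5,6,7,9,10,11,12,13,14,15,17,18,19,20,21,22,23,24,25,26,27,28,29,30,31}: 00010011011101010100010011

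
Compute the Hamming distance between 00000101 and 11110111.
XOR = 11110010, count of 1s = 5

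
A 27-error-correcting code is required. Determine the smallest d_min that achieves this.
Correcting t errors requires d_min ≥ 2t + 1 = 2·27 + 1 = 55.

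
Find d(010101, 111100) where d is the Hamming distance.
XOR = 101001, count of 1s = 3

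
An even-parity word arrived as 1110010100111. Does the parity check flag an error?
Sum of received bits: 1+1+1+0+0+1+0+1+0+0+1+1+1 = 8; 8 mod 2 = 0. Result is 0 → no error detected.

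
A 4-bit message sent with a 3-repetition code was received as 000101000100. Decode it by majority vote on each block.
Split into 3-bit blocks and majority-vote each:
  block 1 = 000: 0 ones, 3 zeros → 0
  block 2 = 101: 2 ones, 1 zeros → 1
  block 3 = 000: 0 ones, 3 zeros → 0
  block 4 = 100: 1 ones, 2 zeros → 0
Decoded = 0100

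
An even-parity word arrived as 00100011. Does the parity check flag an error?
Sum of received bits: 0+0+1+0+0+0+1+1 = 3; 3 mod 2 = 1. Result is 1 ≠ 0 → error detected.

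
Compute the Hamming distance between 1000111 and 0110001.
XOR = 1110110, count of 1s = 5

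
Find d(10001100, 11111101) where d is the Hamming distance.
XOR = 01110001, count of 1s = 4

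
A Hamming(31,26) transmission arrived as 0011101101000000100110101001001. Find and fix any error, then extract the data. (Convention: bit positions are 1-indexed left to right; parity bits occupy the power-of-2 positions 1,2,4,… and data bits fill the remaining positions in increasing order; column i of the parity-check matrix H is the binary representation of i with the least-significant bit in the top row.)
Syndrome s = H · r^T (mod 2), r = 0011101101000000100110101001001:
  s[0] = (1010101010101010101010101010101)·(0011101101000000100110101001001) mod 2 = 0+0+1+0+1+0+1+0+0+0+0+0+0+0+0+0+1+0+0+0+1+0+1+0+1+0+0+0+0+0+1 mod 2 = 0
  s[1] = (0110011001100110011001100110011)·(0011101101000000100110101001001) mod 2 = 0+0+1+0+0+0+1+0+0+1+0+0+0+0+0+0+0+0+0+0+0+0+1+0+0+0+0+0+0+0+1 mod 2 = 1
  s[2] = (0001111000011110000111100001111)·(0011101101000000100110101001001) mod 2 = 0+0+0+1+1+0+1+0+0+0+0+0+0+0+0+0+0+0+0+1+1+0+1+0+0+0+0+1+0+0+1 mod 2 = 0
  s[3] = (0000000111111110000000011111111)·(0011101101000000100110101001001) mod 2 = 0+0+0+0+0+0+0+1+0+1+0+0+0+0+0+0+0+0+0+0+0+0+0+0+1+0+0+1+0+0+1 mod 2 = 1
  s[4] = (0000000000000001111111111111111)·(0011101101000000100110101001001) mod 2 = 0+0+0+0+0+0+0+0+0+0+0+0+0+0+0+0+1+0+0+1+1+0+1+0+1+0+0+1+0+0+1 mod 2 = 1
Syndrome = 01011
Column 26 of H equals this syndrome → error at bit 26 (1-indexed).
Flip bit 26: 0011101101000000100110101001001 → 0011101101000000100110101101001
Extract data bits at positions {3,5,6,7,9,10,11,12,13,14,15,17,18,19,20,21,22,23,24,25,26,27,28,29,30,31}: 11010100000100110101101001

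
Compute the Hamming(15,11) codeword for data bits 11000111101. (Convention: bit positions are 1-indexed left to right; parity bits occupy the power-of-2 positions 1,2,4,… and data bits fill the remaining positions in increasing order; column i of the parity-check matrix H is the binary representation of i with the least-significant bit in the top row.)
Codeword c = d · G (mod 2), d = 11000111101:
  c[0] = d·G[:,0] = (11000111101)·(11011010101) mod 2 = 1+1+0+0+0+0+1+0+1+0+1 mod 2 = 1
  c[1] = d·G[:,1] = (11000111101)·(10110110011) mod 2 = 1+0+0+0+0+1+1+0+0+0+1 mod 2 = 0
  c[2] = d·G[:,2] = (11000111101)·(10000000000) mod 2 = 1+0+0+0+0+0+0+0+0+0+0 mod 2 = 1
  c[3] = d·G[:,3] = (11000111101)·(01110001111) mod 2 = 0+1+0+0+0+0+0+1+1+0+1 mod 2 = 0
  c[4] = d·G[:,4] = (11000111101)·(01000000000) mod 2 = 0+1+0+0+0+0+0+0+0+0+0 mod 2 = 1
  c[5] = d·G[:,5] = (11000111101)·(00100000000) mod 2 = 0+0+0+0+0+0+0+0+0+0+0 mod 2 = 0
  c[6] = d·G[:,6] = (11000111101)·(00010000000) mod 2 = 0+0+0+0+0+0+0+0+0+0+0 mod 2 = 0
  c[7] = d·G[:,7] = (11000111101)·(00001111111) mod 2 = 0+0+0+0+0+1+1+1+1+0+1 mod 2 = 1
  c[8] = d·G[:,8] = (11000111101)·(00001000000) mod 2 = 0+0+0+0+0+0+0+0+0+0+0 mod 2 = 0
  c[9] = d·G[:,9] = (11000111101)·(00000100000) mod 2 = 0+0+0+0+0+1+0+0+0+0+0 mod 2 = 1
  c[10] = d·G[:,10] = (11000111101)·(00000010000) mod 2 = 0+0+0+0+0+0+1+0+0+0+0 mod 2 = 1
  c[11] = d·G[:,11] = (11000111101)·(00000001000) mod 2 = 0+0+0+0+0+0+0+1+0+0+0 mod 2 = 1
  c[12] = d·G[:,12] = (11000111101)·(00000000100) mod 2 = 0+0+0+0+0+0+0+0+1+0+0 mod 2 = 1
  c[13] = d·G[:,13] = (11000111101)·(00000000010) mod 2 = 0+0+0+0+0+0+0+0+0+0+0 mod 2 = 0
  c[14] = d·G[:,14] = (11000111101)·(00000000001) mod 2 = 0+0+0+0+0+0+0+0+0+0+1 mod 2 = 1
Codeword = 101010010111101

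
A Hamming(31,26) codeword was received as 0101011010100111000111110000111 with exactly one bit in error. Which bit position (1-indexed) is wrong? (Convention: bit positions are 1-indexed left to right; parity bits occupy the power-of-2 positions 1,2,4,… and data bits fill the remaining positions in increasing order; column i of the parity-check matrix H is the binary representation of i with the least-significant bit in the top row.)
Syndrome s = H · r^T (mod 2), r = 0101011010100111000111110000111:
  s[0] = (1010101010101010101010101010101)·(0101011010100111000111110000111) mod 2 = 0+0+0+0+0+0+1+0+1+0+1+0+0+0+1+0+0+0+0+0+1+0+1+0+0+0+0+0+1+0+1 mod 2 = 0
  s[1] = (0110011001100110011001100110011)·(0101011010100111000111110000111) mod 2 = 0+1+0+0+0+1+1+0+0+0+1+0+0+1+1+0+0+0+0+0+0+1+1+0+0+0+0+0+0+1+1 mod 2 = 0
  s[2] = (0001111000011110000111100001111)·(0101011010100111000111110000111) mod 2 = 0+0+0+1+0+1+1+0+0+0+0+0+0+1+1+0+0+0+0+1+1+1+1+0+0+0+0+0+1+1+1 mod 2 = 0
  s[3] = (0000000111111110000000011111111)·(0101011010100111000111110000111) mod 2 = 0+0+0+0+0+0+0+0+1+0+1+0+0+1+1+0+0+0+0+0+0+0+0+1+0+0+0+0+1+1+1 mod 2 = 0
  s[4] = (0000000000000001111111111111111)·(0101011010100111000111110000111) mod 2 = 0+0+0+0+0+0+0+0+0+0+0+0+0+0+0+1+0+0+0+1+1+1+1+1+0+0+0+0+1+1+1 mod 2 = 1
Syndrome = 00001
Column i of H is the binary representation of i, so the syndrome is the binary index of the flipped bit.
Read s = 00001 with s[0] as LSB: 0·2^0 + 0·2^1 + 0·2^2 + 0·2^3 + 1·2^4 = 16.
Error is at bit position 16.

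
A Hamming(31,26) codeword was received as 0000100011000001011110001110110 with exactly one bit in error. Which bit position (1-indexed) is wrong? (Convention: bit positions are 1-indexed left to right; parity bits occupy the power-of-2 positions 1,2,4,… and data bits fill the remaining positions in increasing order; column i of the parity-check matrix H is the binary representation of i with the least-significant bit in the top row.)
Syndrome s = H · r^T (mod 2), r = 0000100011000001011110001110110:
  s[0] = (1010101010101010101010101010101)·(0000100011000001011110001110110) mod 2 = 0+0+0+0+1+0+0+0+1+0+0+0+0+0+0+0+0+0+1+0+1+0+0+0+1+0+1+0+1+0+0 mod 2 = 1
  s[1] = (0110011001100110011001100110011)·(0000100011000001011110001110110) mod 2 = 0+0+0+0+0+0+0+0+0+1+0+0+0+0+0+0+0+1+1+0+0+0+0+0+0+1+1+0+0+1+0 mod 2 = 0
  s[2] = (0001111000011110000111100001111)·(0000100011000001011110001110110) mod 2 = 0+0+0+0+1+0+0+0+0+0+0+0+0+0+0+0+0+0+0+1+1+0+0+0+0+0+0+0+1+1+0 mod 2 = 1
  s[3] = (0000000111111110000000011111111)·(0000100011000001011110001110110) mod 2 = 0+0+0+0+0+0+0+0+1+1+0+0+0+0+0+0+0+0+0+0+0+0+0+0+1+1+1+0+1+1+0 mod 2 = 1
  s[4] = (0000000000000001111111111111111)·(0000100011000001011110001110110) mod 2 = 0+0+0+0+0+0+0+0+0+0+0+0+0+0+0+1+0+1+1+1+1+0+0+0+1+1+1+0+1+1+0 mod 2 = 0
Syndrome = 10110
Column i of H is the binary representation of i, so the syndrome is the binary index of the flipped bit.
Read s = 10110 with s[0] as LSB: 1·2^0 + 0·2^1 + 1·2^2 + 1·2^3 + 0·2^4 = 13.
Error is at bit position 13.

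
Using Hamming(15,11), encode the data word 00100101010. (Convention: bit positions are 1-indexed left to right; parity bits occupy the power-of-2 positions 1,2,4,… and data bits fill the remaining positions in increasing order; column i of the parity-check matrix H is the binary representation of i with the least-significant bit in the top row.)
Codeword c = d · G (mod 2), d = 00100101010:
  c[0] = d·G[:,0] = (00100101010)·(11011010101) mod 2 = 0+0+0+0+0+0+0+0+0+0+0 mod 2 = 0
  c[1] = d·G[:,1] = (00100101010)·(10110110011) mod 2 = 0+0+1+0+0+1+0+0+0+1+0 mod 2 = 1
  c[2] = d·G[:,2] = (00100101010)·(10000000000) mod 2 = 0+0+0+0+0+0+0+0+0+0+0 mod 2 = 0
  c[3] = d·G[:,3] = (00100101010)·(01110001111) mod 2 = 0+0+1+0+0+0+0+1+0+1+0 mod 2 = 1
  c[4] = d·G[:,4] = (00100101010)·(01000000000) mod 2 = 0+0+0+0+0+0+0+0+0+0+0 mod 2 = 0
  c[5] = d·G[:,5] = (00100101010)·(00100000000) mod 2 = 0+0+1+0+0+0+0+0+0+0+0 mod 2 = 1
  c[6] = d·G[:,6] = (00100101010)·(00010000000) mod 2 = 0+0+0+0+0+0+0+0+0+0+0 mod 2 = 0
  c[7] = d·G[:,7] = (00100101010)·(00001111111) mod 2 = 0+0+0+0+0+1+0+1+0+1+0 mod 2 = 1
  c[8] = d·G[:,8] = (00100101010)·(00001000000) mod 2 = 0+0+0+0+0+0+0+0+0+0+0 mod 2 = 0
  c[9] = d·G[:,9] = (00100101010)·(00000100000) mod 2 = 0+0+0+0+0+1+0+0+0+0+0 mod 2 = 1
  c[10] = d·G[:,10] = (00100101010)·(00000010000) mod 2 = 0+0+0+0+0+0+0+0+0+0+0 mod 2 = 0
  c[11] = d·G[:,11] = (00100101010)·(00000001000) mod 2 = 0+0+0+0+0+0+0+1+0+0+0 mod 2 = 1
  c[12] = d·G[:,12] = (00100101010)·(00000000100) mod 2 = 0+0+0+0+0+0+0+0+0+0+0 mod 2 = 0
  c[13] = d·G[:,13] = (00100101010)·(00000000010) mod 2 = 0+0+0+0+0+0+0+0+0+1+0 mod 2 = 1
  c[14] = d·G[:,14] = (00100101010)·(00000000001) mod 2 = 0+0+0+0+0+0+0+0+0+0+0 mod 2 = 0
Codeword = 010101010101010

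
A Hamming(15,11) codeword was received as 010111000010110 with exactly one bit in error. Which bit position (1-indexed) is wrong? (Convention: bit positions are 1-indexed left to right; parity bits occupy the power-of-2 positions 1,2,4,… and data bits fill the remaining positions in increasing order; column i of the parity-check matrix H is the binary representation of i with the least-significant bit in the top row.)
Syndrome s = H · r^T (mod 2), r = 010111000010110:
  s[0] = (101010101010101)·(010111000010110) mod 2 = 0+0+0+0+1+0+0+0+0+0+1+0+1+0+0 mod 2 = 1
  s[1] = (011001100110011)·(010111000010110) mod 2 = 0+1+0+0+0+1+0+0+0+0+1+0+0+1+0 mod 2 = 0
  s[2] = (000111100001111)·(010111000010110) mod 2 = 0+0+0+1+1+1+0+0+0+0+0+0+1+1+0 mod 2 = 1
  s[3] = (000000011111111)·(010111000010110) mod 2 = 0+0+0+0+0+0+0+0+0+0+1+0+1+1+0 mod 2 = 1
Syndrome = 1011
Column i of H is the binary representation of i, so the syndrome is the binary index of the flipped bit.
Read s = 1011 with s[0] as LSB: 1·2^0 + 0·2^1 + 1·2^2 + 1·2^3 = 13.
Error is at bit position 13.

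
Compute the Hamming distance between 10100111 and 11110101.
XOR = 01010010, count of 1s = 3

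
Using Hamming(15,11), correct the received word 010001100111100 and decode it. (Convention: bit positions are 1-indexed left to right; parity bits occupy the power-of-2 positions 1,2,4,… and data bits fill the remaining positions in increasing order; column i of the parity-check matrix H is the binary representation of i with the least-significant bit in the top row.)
Syndrome s = H · r^T (mod 2), r = 010001100111100:
  s[0] = (101010101010101)·(010001100111100) mod 2 = 0+0+0+0+0+0+1+0+0+0+1+0+1+0+0 mod 2 = 1
  s[1] = (011001100110011)·(010001100111100) mod 2 = 0+1+0+0+0+1+1+0+0+1+1+0+0+0+0 mod 2 = 1
  s[2] = (000111100001111)·(010001100111100) mod 2 = 0+0+0+0+0+1+1+0+0+0+0+1+1+0+0 mod 2 = 0
  s[3] = (000000011111111)·(010001100111100) mod 2 = 0+0+0+0+0+0+0+0+0+1+1+1+1+0+0 mod 2 = 0
Syndrome = 1100
Column 3 of H equals this syndrome → error at bit 3 (1-indexed).
Flip bit 3: 010001100111100 → 011001100111100
Extract data bits at positions {3,5,6,7,9,10,11,12,13,14,15}: 10110111100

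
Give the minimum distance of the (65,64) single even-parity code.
d_min = 2 (flipping one data bit also flips the parity bit, so the two closest codewords differ in exactly 2 positions).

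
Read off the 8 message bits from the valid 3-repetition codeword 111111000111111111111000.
Split into 3-bit blocks: 111 111 000 111 111 111 111 000
Data = 11011110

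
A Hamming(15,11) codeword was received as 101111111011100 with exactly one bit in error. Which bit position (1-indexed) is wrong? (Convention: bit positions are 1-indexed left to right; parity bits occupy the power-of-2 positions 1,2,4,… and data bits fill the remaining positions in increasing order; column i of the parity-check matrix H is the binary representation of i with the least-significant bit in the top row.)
Syndrome s = H · r^T (mod 2), r = 101111111011100:
  s[0] = (101010101010101)·(101111111011100) mod 2 = 1+0+1+0+1+0+1+0+1+0+1+0+1+0+0 mod 2 = 1
  s[1] = (011001100110011)·(101111111011100) mod 2 = 0+0+1+0+0+1+1+0+0+0+1+0+0+0+0 mod 2 = 0
  s[2] = (000111100001111)·(101111111011100) mod 2 = 0+0+0+1+1+1+1+0+0+0+0+1+1+0+0 mod 2 = 0
  s[3] = (000000011111111)·(101111111011100) mod 2 = 0+0+0+0+0+0+0+1+1+0+1+1+1+0+0 mod 2 = 1
Syndrome = 1001
Column i of H is the binary representation of i, so the syndrome is the binary index of the flipped bit.
Read s = 1001 with s[0] as LSB: 1·2^0 + 0·2^1 + 0·2^2 + 1·2^3 = 9.
Error is at bit position 9.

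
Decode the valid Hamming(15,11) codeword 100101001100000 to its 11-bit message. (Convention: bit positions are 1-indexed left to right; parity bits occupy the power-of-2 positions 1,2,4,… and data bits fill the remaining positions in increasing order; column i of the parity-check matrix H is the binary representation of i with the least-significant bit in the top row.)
Parity bits occupy power-of-2 positions; data bits are at positions {3,5,6,7,9,10,11,12,13,14,15} (1-indexed).
Extract: c[3]=0 c[5]=0 c[6]=1 c[7]=0 c[9]=1 c[10]=1 c[11]=0 c[12]=0 c[13]=0 c[14]=0 c[15]=0
Data = 00101100000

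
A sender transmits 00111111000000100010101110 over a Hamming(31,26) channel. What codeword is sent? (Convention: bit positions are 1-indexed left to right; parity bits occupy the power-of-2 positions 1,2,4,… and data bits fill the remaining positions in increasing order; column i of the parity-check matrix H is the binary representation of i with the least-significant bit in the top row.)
Codeword c = d · G (mod 2), d = 00111111000000100010101110:
  c[0] = d·G[:,0] = (00111111000000100010101110)·(11011010101101010101010101) mod 2 = 0+0+0+1+1+0+1+0+0+0+0+0+0+0+0+0+0+0+0+0+0+0+0+1+0+0 mod 2 = 0
  c[1] = d·G[:,1] = (00111111000000100010101110)·(10110110011011001100110011) mod 2 = 0+0+1+1+0+1+1+0+0+0+0+0+0+0+0+0+0+0+0+0+1+0+0+0+1+0 mod 2 = 0
  c[2] = d·G[:,2] = (00111111000000100010101110)·(10000000000000000000000000) mod 2 = 0+0+0+0+0+0+0+0+0+0+0+0+0+0+0+0+0+0+0+0+0+0+0+0+0+0 mod 2 = 0
  c[3] = d·G[:,3] = (00111111000000100010101110)·(01110001111000111100001111) mod 2 = 0+0+1+1+0+0+0+1+0+0+0+0+0+0+1+0+0+0+0+0+0+0+1+1+1+0 mod 2 = 1
  c[4] = d·G[:,4] = (00111111000000100010101110)·(01000000000000000000000000) mod 2 = 0+0+0+0+0+0+0+0+0+0+0+0+0+0+0+0+0+0+0+0+0+0+0+0+0+0 mod 2 = 0
  c[5] = d·G[:,5] = (00111111000000100010101110)·(00100000000000000000000000) mod 2 = 0+0+1+0+0+0+0+0+0+0+0+0+0+0+0+0+0+0+0+0+0+0+0+0+0+0 mod 2 = 1
  c[6] = d·G[:,6] = (00111111000000100010101110)·(00010000000000000000000000) mod 2 = 0+0+0+1+0+0+0+0+0+0+0+0+0+0+0+0+0+0+0+0+0+0+0+0+0+0 mod 2 = 1
  c[7] = d·G[:,7] = (00111111000000100010101110)·(00001111111000000011111111) mod 2 = 0+0+0+0+1+1+1+1+0+0+0+0+0+0+0+0+0+0+1+0+1+0+1+1+1+0 mod 2 = 1
  c[8] = d·G[:,8] = (00111111000000100010101110)·(00001000000000000000000000) mod 2 = 0+0+0+0+1+0+0+0+0+0+0+0+0+0+0+0+0+0+0+0+0+0+0+0+0+0 mod 2 = 1
  c[9] = d·G[:,9] = (00111111000000100010101110)·(00000100000000000000000000) mod 2 = 0+0+0+0+0+1+0+0+0+0+0+0+0+0+0+0+0+0+0+0+0+0+0+0+0+0 mod 2 = 1
  c[10] = d·G[:,10] = (00111111000000100010101110)·(00000010000000000000000000) mod 2 = 0+0+0+0+0+0+1+0+0+0+0+0+0+0+0+0+0+0+0+0+0+0+0+0+0+0 mod 2 = 1
  c[11] = d·G[:,11] = (00111111000000100010101110)·(00000001000000000000000000) mod 2 = 0+0+0+0+0+0+0+1+0+0+0+0+0+0+0+0+0+0+0+0+0+0+0+0+0+0 mod 2 = 1
  c[12] = d·G[:,12] = (00111111000000100010101110)·(00000000100000000000000000) mod 2 = 0+0+0+0+0+0+0+0+0+0+0+0+0+0+0+0+0+0+0+0+0+0+0+0+0+0 mod 2 = 0
  c[13] = d·G[:,13] = (00111111000000100010101110)·(00000000010000000000000000) mod 2 = 0+0+0+0+0+0+0+0+0+0+0+0+0+0+0+0+0+0+0+0+0+0+0+0+0+0 mod 2 = 0
  c[14] = d·G[:,14] = (00111111000000100010101110)·(00000000001000000000000000) mod 2 = 0+0+0+0+0+0+0+0+0+0+0+0+0+0+0+0+0+0+0+0+0+0+0+0+0+0 mod 2 = 0
  c[15] = d·G[:,15] = (00111111000000100010101110)·(00000000000111111111111111) mod 2 = 0+0+0+0+0+0+0+0+0+0+0+0+0+0+1+0+0+0+1+0+1+0+1+1+1+0 mod 2 = 0
  c[16] = d·G[:,16] = (00111111000000100010101110)·(00000000000100000000000000) mod 2 = 0+0+0+0+0+0+0+0+0+0+0+0+0+0+0+0+0+0+0+0+0+0+0+0+0+0 mod 2 = 0
  c[17] = d·G[:,17] = (00111111000000100010101110)·(00000000000010000000000000) mod 2 = 0+0+0+0+0+0+0+0+0+0+0+0+0+0+0+0+0+0+0+0+0+0+0+0+0+0 mod 2 = 0
  c[18] = d·G[:,18] = (00111111000000100010101110)·(00000000000001000000000000) mod 2 = 0+0+0+0+0+0+0+0+0+0+0+0+0+0+0+0+0+0+0+0+0+0+0+0+0+0 mod 2 = 0
  c[19] = d·G[:,19] = (00111111000000100010101110)·(00000000000000100000000000) mod 2 = 0+0+0+0+0+0+0+0+0+0+0+0+0+0+1+0+0+0+0+0+0+0+0+0+0+0 mod 2 = 1
  c[20] = d·G[:,20] = (00111111000000100010101110)·(00000000000000010000000000) mod 2 = 0+0+0+0+0+0+0+0+0+0+0+0+0+0+0+0+0+0+0+0+0+0+0+0+0+0 mod 2 = 0
  c[21] = d·G[:,21] = (00111111000000100010101110)·(00000000000000001000000000) mod 2 = 0+0+0+0+0+0+0+0+0+0+0+0+0+0+0+0+0+0+0+0+0+0+0+0+0+0 mod 2 = 0
  c[22] = d·G[:,22] = (00111111000000100010101110)·(00000000000000000100000000) mod 2 = 0+0+0+0+0+0+0+0+0+0+0+0+0+0+0+0+0+0+0+0+0+0+0+0+0+0 mod 2 = 0
  c[23] = d·G[:,23] = (00111111000000100010101110)·(00000000000000000010000000) mod 2 = 0+0+0+0+0+0+0+0+0+0+0+0+0+0+0+0+0+0+1+0+0+0+0+0+0+0 mod 2 = 1
  c[24] = d·G[:,24] = (00111111000000100010101110)·(00000000000000000001000000) mod 2 = 0+0+0+0+0+0+0+0+0+0+0+0+0+0+0+0+0+0+0+0+0+0+0+0+0+0 mod 2 = 0
  c[25] = d·G[:,25] = (00111111000000100010101110)·(00000000000000000000100000) mod 2 = 0+0+0+0+0+0+0+0+0+0+0+0+0+0+0+0+0+0+0+0+1+0+0+0+0+0 mod 2 = 1
  c[26] = d·G[:,26] = (00111111000000100010101110)·(00000000000000000000010000) mod 2 = 0+0+0+0+0+0+0+0+0+0+0+0+0+0+0+0+0+0+0+0+0+0+0+0+0+0 mod 2 = 0
  c[27] = d·G[:,27] = (00111111000000100010101110)·(00000000000000000000001000) mod 2 = 0+0+0+0+0+0+0+0+0+0+0+0+0+0+0+0+0+0+0+0+0+0+1+0+0+0 mod 2 = 1
  c[28] = d·G[:,28] = (00111111000000100010101110)·(00000000000000000000000100) mod 2 = 0+0+0+0+0+0+0+0+0+0+0+0+0+0+0+0+0+0+0+0+0+0+0+1+0+0 mod 2 = 1
  c[29] = d·G[:,29] = (00111111000000100010101110)·(00000000000000000000000010) mod 2 = 0+0+0+0+0+0+0+0+0+0+0+0+0+0+0+0+0+0+0+0+0+0+0+0+1+0 mod 2 = 1
  c[30] = d·G[:,30] = (00111111000000100010101110)·(00000000000000000000000001) mod 2 = 0+0+0+0+0+0+0+0+0+0+0+0+0+0+0+0+0+0+0+0+0+0+0+0+0+0 mod 2 = 0
Codeword = 0001011111110000000100010101110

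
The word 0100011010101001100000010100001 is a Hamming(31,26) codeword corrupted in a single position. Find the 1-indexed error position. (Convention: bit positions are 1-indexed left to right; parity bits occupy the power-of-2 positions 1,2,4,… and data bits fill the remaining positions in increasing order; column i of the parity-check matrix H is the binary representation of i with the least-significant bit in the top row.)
Syndrome s = H · r^T (mod 2), r = 0100011010101001100000010100001:
  s[0] = (1010101010101010101010101010101)·(0100011010101001100000010100001) mod 2 = 0+0+0+0+0+0+1+0+1+0+1+0+1+0+0+0+1+0+0+0+0+0+0+0+0+0+0+0+0+0+1 mod 2 = 0
  s[1] = (0110011001100110011001100110011)·(0100011010101001100000010100001) mod 2 = 0+1+0+0+0+1+1+0+0+0+1+0+0+0+0+0+0+0+0+0+0+0+0+0+0+1+0+0+0+0+1 mod 2 = 0
  s[2] = (0001111000011110000111100001111)·(0100011010101001100000010100001) mod 2 = 0+0+0+0+0+1+1+0+0+0+0+0+1+0+0+0+0+0+0+0+0+0+0+0+0+0+0+0+0+0+1 mod 2 = 0
  s[3] = (0000000111111110000000011111111)·(0100011010101001100000010100001) mod 2 = 0+0+0+0+0+0+0+0+1+0+1+0+1+0+0+0+0+0+0+0+0+0+0+1+0+1+0+0+0+0+1 mod 2 = 0
  s[4] = (0000000000000001111111111111111)·(0100011010101001100000010100001) mod 2 = 0+0+0+0+0+0+0+0+0+0+0+0+0+0+0+1+1+0+0+0+0+0+0+1+0+1+0+0+0+0+1 mod 2 = 1
Syndrome = 00001
Column i of H is the binary representation of i, so the syndrome is the binary index of the flipped bit.
Read s = 00001 with s[0] as LSB: 0·2^0 + 0·2^1 + 0·2^2 + 0·2^3 + 1·2^4 = 16.
Error is at bit position 16.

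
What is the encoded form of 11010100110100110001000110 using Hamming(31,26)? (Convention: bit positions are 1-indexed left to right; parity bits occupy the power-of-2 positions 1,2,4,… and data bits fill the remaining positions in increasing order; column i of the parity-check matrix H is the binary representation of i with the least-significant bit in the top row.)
Codeword c = d · G (mod 2), d = 11010100110100110001000110:
  c[0] = d·G[:,0] = (11010100110100110001000110)·(11011010101101010101010101) mod 2 = 1+1+0+1+0+0+0+0+1+0+0+1+0+0+0+1+0+0+0+1+0+0+0+1+0+0 mod 2 = 0
  c[1] = d·G[:,1] = (11010100110100110001000110)·(10110110011011001100110011) mod 2 = 1+0+0+1+0+1+0+0+0+1+0+0+0+0+0+0+0+0+0+0+0+0+0+0+1+0 mod 2 = 1
  c[2] = d·G[:,2] = (11010100110100110001000110)·(10000000000000000000000000) mod 2 = 1+0+0+0+0+0+0+0+0+0+0+0+0+0+0+0+0+0+0+0+0+0+0+0+0+0 mod 2 = 1
  c[3] = d·G[:,3] = (11010100110100110001000110)·(01110001111000111100001111) mod 2 = 0+1+0+1+0+0+0+0+1+1+0+0+0+0+1+1+0+0+0+0+0+0+0+1+1+0 mod 2 = 0
  c[4] = d·G[:,4] = (11010100110100110001000110)·(01000000000000000000000000) mod 2 = 0+1+0+0+0+0+0+0+0+0+0+0+0+0+0+0+0+0+0+0+0+0+0+0+0+0 mod 2 = 1
  c[5] = d·G[:,5] = (11010100110100110001000110)·(00100000000000000000000000) mod 2 = 0+0+0+0+0+0+0+0+0+0+0+0+0+0+0+0+0+0+0+0+0+0+0+0+0+0 mod 2 = 0
  c[6] = d·G[:,6] = (11010100110100110001000110)·(00010000000000000000000000) mod 2 = 0+0+0+1+0+0+0+0+0+0+0+0+0+0+0+0+0+0+0+0+0+0+0+0+0+0 mod 2 = 1
  c[7] = d·G[:,7] = (11010100110100110001000110)·(00001111111000000011111111) mod 2 = 0+0+0+0+0+1+0+0+1+1+0+0+0+0+0+0+0+0+0+1+0+0+0+1+1+0 mod 2 = 0
  c[8] = d·G[:,8] = (11010100110100110001000110)·(00001000000000000000000000) mod 2 = 0+0+0+0+0+0+0+0+0+0+0+0+0+0+0+0+0+0+0+0+0+0+0+0+0+0 mod 2 = 0
  c[9] = d·G[:,9] = (11010100110100110001000110)·(00000100000000000000000000) mod 2 = 0+0+0+0+0+1+0+0+0+0+0+0+0+0+0+0+0+0+0+0+0+0+0+0+0+0 mod 2 = 1
  c[10] = d·G[:,10] = (11010100110100110001000110)·(00000010000000000000000000) mod 2 = 0+0+0+0+0+0+0+0+0+0+0+0+0+0+0+0+0+0+0+0+0+0+0+0+0+0 mod 2 = 0
  c[11] = d·G[:,11] = (11010100110100110001000110)·(00000001000000000000000000) mod 2 = 0+0+0+0+0+0+0+0+0+0+0+0+0+0+0+0+0+0+0+0+0+0+0+0+0+0 mod 2 = 0
  c[12] = d·G[:,12] = (11010100110100110001000110)·(00000000100000000000000000) mod 2 = 0+0+0+0+0+0+0+0+1+0+0+0+0+0+0+0+0+0+0+0+0+0+0+0+0+0 mod 2 = 1
  c[13] = d·G[:,13] = (11010100110100110001000110)·(00000000010000000000000000) mod 2 = 0+0+0+0+0+0+0+0+0+1+0+0+0+0+0+0+0+0+0+0+0+0+0+0+0+0 mod 2 = 1
  c[14] = d·G[:,14] = (11010100110100110001000110)·(00000000001000000000000000) mod 2 = 0+0+0+0+0+0+0+0+0+0+0+0+0+0+0+0+0+0+0+0+0+0+0+0+0+0 mod 2 = 0
  c[15] = d·G[:,15] = (11010100110100110001000110)·(00000000000111111111111111) mod 2 = 0+0+0+0+0+0+0+0+0+0+0+1+0+0+1+1+0+0+0+1+0+0+0+1+1+0 mod 2 = 0
  c[16] = d·G[:,16] = (11010100110100110001000110)·(00000000000100000000000000) mod 2 = 0+0+0+0+0+0+0+0+0+0+0+1+0+0+0+0+0+0+0+0+0+0+0+0+0+0 mod 2 = 1
  c[17] = d·G[:,17] = (11010100110100110001000110)·(00000000000010000000000000) mod 2 = 0+0+0+0+0+0+0+0+0+0+0+0+0+0+0+0+0+0+0+0+0+0+0+0+0+0 mod 2 = 0
  c[18] = d·G[:,18] = (11010100110100110001000110)·(00000000000001000000000000) mod 2 = 0+0+0+0+0+0+0+0+0+0+0+0+0+0+0+0+0+0+0+0+0+0+0+0+0+0 mod 2 = 0
  c[19] = d·G[:,19] = (11010100110100110001000110)·(00000000000000100000000000) mod 2 = 0+0+0+0+0+0+0+0+0+0+0+0+0+0+1+0+0+0+0+0+0+0+0+0+0+0 mod 2 = 1
  c[20] = d·G[:,20] = (11010100110100110001000110)·(00000000000000010000000000) mod 2 = 0+0+0+0+0+0+0+0+0+0+0+0+0+0+0+1+0+0+0+0+0+0+0+0+0+0 mod 2 = 1
  c[21] = d·G[:,21] = (11010100110100110001000110)·(00000000000000001000000000) mod 2 = 0+0+0+0+0+0+0+0+0+0+0+0+0+0+0+0+0+0+0+0+0+0+0+0+0+0 mod 2 = 0
  c[22] = d·G[:,22] = (11010100110100110001000110)·(00000000000000000100000000) mod 2 = 0+0+0+0+0+0+0+0+0+0+0+0+0+0+0+0+0+0+0+0+0+0+0+0+0+0 mod 2 = 0
  c[23] = d·G[:,23] = (11010100110100110001000110)·(00000000000000000010000000) mod 2 = 0+0+0+0+0+0+0+0+0+0+0+0+0+0+0+0+0+0+0+0+0+0+0+0+0+0 mod 2 = 0
  c[24] = d·G[:,24] = (11010100110100110001000110)·(00000000000000000001000000) mod 2 = 0+0+0+0+0+0+0+0+0+0+0+0+0+0+0+0+0+0+0+1+0+0+0+0+0+0 mod 2 = 1
  c[25] = d·G[:,25] = (11010100110100110001000110)·(00000000000000000000100000) mod 2 = 0+0+0+0+0+0+0+0+0+0+0+0+0+0+0+0+0+0+0+0+0+0+0+0+0+0 mod 2 = 0
  c[26] = d·G[:,26] = (11010100110100110001000110)·(00000000000000000000010000) mod 2 = 0+0+0+0+0+0+0+0+0+0+0+0+0+0+0+0+0+0+0+0+0+0+0+0+0+0 mod 2 = 0
  c[27] = d·G[:,27] = (11010100110100110001000110)·(00000000000000000000001000) mod 2 = 0+0+0+0+0+0+0+0+0+0+0+0+0+0+0+0+0+0+0+0+0+0+0+0+0+0 mod 2 = 0
  c[28] = d·G[:,28] = (11010100110100110001000110)·(00000000000000000000000100) mod 2 = 0+0+0+0+0+0+0+0+0+0+0+0+0+0+0+0+0+0+0+0+0+0+0+1+0+0 mod 2 = 1
  c[29] = d·G[:,29] = (11010100110100110001000110)·(00000000000000000000000010) mod 2 = 0+0+0+0+0+0+0+0+0+0+0+0+0+0+0+0+0+0+0+0+0+0+0+0+1+0 mod 2 = 1
  c[30] = d·G[:,30] = (11010100110100110001000110)·(00000000000000000000000001) mod 2 = 0+0+0+0+0+0+0+0+0+0+0+0+0+0+0+0+0+0+0+0+0+0+0+0+0+0 mod 2 = 0
Codeword = 0110101001001100100110001000110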